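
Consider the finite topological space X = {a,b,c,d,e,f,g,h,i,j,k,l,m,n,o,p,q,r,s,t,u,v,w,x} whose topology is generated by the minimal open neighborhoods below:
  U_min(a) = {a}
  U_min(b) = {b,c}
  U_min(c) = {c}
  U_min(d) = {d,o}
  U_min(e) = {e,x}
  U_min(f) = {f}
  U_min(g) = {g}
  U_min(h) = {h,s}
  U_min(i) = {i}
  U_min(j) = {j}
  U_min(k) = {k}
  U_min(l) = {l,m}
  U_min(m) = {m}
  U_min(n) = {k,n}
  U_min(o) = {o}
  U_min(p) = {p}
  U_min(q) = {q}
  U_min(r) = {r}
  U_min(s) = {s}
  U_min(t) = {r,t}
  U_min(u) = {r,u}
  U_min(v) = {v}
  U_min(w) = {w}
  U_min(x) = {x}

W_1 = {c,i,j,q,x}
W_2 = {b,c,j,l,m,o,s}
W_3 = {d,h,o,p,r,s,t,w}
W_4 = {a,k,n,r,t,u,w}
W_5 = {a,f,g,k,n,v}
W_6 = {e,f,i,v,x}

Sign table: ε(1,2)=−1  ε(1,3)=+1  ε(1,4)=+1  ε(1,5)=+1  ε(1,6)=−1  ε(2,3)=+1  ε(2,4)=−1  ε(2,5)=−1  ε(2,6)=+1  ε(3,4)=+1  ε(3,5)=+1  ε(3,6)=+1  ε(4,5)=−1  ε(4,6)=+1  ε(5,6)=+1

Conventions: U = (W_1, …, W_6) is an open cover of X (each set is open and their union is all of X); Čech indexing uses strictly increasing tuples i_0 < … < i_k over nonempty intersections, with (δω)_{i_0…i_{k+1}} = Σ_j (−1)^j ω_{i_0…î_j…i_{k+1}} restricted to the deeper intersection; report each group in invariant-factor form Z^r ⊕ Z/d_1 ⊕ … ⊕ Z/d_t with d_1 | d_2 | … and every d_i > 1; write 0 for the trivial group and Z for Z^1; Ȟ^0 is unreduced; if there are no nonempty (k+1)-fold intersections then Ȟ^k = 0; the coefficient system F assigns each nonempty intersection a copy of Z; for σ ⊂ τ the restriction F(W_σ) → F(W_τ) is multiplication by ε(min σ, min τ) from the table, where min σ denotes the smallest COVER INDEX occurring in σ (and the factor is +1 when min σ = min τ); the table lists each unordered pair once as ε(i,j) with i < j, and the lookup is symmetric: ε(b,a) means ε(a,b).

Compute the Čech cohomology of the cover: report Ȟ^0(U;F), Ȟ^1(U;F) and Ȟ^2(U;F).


nonempty intersections:
  W12={c,j} W16={i,x} W23={o,s} W34={r,t,w} W45={a,k,n} W56={f,v}
C dims 6,6; δ0: rk 6, SNF 1^5·2
Ȟ^0: (6−6)−0=0 ⇒ 0
Ȟ^1: (6−0)−6=0 plus torsion [2] ⇒ Z/2
Ȟ^2: (0−0)−0=0 ⇒ 0

Ȟ^0 ≅ 0, Ȟ^1 ≅ Z/2 and Ȟ^2 ≅ 0


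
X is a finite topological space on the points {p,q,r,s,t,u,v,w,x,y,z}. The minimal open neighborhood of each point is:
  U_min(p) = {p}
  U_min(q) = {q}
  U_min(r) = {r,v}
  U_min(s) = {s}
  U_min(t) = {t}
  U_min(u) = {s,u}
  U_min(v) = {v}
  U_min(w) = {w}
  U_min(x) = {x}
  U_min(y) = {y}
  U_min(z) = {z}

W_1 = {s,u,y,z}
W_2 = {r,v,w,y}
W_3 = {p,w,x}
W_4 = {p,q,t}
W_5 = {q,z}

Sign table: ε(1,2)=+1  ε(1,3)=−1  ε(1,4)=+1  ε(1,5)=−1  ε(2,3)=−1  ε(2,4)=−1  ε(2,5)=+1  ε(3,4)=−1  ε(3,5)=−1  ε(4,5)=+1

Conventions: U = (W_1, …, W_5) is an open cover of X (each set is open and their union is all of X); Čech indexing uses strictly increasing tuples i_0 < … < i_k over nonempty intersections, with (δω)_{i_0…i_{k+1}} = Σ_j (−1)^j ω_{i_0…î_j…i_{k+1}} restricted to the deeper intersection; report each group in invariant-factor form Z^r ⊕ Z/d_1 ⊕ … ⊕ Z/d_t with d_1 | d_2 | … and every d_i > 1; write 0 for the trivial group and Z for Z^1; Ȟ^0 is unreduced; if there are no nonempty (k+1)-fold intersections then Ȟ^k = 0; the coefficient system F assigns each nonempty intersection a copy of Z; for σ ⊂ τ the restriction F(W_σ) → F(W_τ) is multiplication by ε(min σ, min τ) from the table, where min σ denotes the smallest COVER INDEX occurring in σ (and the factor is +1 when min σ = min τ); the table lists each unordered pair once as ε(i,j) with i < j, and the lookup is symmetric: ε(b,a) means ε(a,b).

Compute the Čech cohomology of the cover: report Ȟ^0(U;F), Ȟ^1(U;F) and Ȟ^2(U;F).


Ȟ^0 = 0,  Ȟ^1 = Z/2,  Ȟ^2 = 0

nonempty overlaps:
  W12={y} W15={z} W23={w} W34={p} W45={q}
C dims 5,5; δ0: rk 5, SNF 1^4·2
degree 0: 5−5−0 = 0 → Ȟ^0 ≅ 0
degree 1: 5−0−5 = 0 plus torsion [2] → Ȟ^1 ≅ Z/2
degree 2: 0−0−0 = 0 → Ȟ^2 ≅ 0


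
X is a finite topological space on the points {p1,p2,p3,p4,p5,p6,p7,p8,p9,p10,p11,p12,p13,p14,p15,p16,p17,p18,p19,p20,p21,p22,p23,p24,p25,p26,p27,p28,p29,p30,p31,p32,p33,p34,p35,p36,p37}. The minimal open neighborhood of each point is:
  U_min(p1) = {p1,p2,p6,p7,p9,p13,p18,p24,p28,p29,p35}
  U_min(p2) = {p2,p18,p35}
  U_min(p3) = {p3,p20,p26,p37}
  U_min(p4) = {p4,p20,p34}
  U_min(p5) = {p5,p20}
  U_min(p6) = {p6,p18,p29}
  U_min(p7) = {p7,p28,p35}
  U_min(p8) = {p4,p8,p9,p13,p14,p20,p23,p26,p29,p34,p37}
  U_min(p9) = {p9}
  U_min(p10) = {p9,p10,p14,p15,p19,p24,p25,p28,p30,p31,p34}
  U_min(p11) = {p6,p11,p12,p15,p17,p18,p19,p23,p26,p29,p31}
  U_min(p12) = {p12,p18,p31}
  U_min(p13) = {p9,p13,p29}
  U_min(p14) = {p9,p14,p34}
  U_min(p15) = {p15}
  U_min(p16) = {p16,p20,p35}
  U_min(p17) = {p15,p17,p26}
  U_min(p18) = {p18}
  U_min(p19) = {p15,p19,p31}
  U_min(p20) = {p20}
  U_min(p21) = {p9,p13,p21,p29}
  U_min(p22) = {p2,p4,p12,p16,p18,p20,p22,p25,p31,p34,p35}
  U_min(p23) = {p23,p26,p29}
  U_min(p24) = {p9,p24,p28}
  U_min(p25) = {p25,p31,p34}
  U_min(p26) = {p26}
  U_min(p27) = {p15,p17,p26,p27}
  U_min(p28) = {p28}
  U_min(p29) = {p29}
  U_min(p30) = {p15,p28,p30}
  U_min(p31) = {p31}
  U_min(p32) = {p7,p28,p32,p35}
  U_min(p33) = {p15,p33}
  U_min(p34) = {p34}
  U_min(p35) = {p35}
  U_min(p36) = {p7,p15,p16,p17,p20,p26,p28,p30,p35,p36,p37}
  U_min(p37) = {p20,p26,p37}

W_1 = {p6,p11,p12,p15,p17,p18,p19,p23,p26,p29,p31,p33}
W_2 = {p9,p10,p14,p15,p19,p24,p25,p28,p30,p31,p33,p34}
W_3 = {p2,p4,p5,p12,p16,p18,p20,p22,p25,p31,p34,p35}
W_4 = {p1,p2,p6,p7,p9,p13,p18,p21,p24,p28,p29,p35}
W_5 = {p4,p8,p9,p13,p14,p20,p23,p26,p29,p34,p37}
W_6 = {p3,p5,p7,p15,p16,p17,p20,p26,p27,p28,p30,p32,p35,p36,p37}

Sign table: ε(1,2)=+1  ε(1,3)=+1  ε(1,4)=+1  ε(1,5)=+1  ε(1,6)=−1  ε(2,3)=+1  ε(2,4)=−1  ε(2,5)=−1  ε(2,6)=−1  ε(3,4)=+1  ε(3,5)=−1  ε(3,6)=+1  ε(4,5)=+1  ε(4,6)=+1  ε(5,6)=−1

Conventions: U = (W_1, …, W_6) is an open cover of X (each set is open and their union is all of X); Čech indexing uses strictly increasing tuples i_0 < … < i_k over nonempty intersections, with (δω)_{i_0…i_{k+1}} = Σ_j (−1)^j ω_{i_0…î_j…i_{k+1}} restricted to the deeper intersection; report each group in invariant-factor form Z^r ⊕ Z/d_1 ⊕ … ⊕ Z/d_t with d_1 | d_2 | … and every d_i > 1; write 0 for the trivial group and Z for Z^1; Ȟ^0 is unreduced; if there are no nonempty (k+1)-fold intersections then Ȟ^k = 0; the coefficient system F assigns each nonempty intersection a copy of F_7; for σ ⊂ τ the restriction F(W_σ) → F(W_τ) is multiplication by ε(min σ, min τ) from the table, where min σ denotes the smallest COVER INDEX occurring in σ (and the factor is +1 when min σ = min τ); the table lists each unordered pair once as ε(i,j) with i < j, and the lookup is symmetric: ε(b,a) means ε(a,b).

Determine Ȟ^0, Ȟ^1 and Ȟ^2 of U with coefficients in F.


Ȟ^0(U;F) ≅ 0, Ȟ^1(U;F) ≅ 0 and Ȟ^2(U;F) ≅ Z/7

nerve simplices:
  W12={p15,p19,p31,p33} W13={p12,p18,p31} W14={p6,p18,p29} W15={p23,p26,p29} W16={p15,p17,p26} W23={p25,p31,p34} W24={p9,p24,p28} W25={p9,p14,p34} W26={p15,p28,p30} W34={p2,p18,p35} W35={p4,p20,p34} W36={p5,p16,p20,p35} W45={p9,p13,p29} W46={p7,p28,p35} W56={p20,p26,p37}
  W123={p31} W126={p15} W134={p18} W145={p29} W156={p26} W235={p34} W245={p9} W246={p28} W346={p35} W356={p20}
C dims 6,15,10; δ0: rk_F7 6; δ1: rk_F7 9
degree 0: 6−6−0 = 0 → Ȟ^0 ≅ 0
degree 1: 15−9−6 = 0 → Ȟ^1 ≅ 0
degree 2: 10−0−9 = 1 → Ȟ^2 ≅ Z/7


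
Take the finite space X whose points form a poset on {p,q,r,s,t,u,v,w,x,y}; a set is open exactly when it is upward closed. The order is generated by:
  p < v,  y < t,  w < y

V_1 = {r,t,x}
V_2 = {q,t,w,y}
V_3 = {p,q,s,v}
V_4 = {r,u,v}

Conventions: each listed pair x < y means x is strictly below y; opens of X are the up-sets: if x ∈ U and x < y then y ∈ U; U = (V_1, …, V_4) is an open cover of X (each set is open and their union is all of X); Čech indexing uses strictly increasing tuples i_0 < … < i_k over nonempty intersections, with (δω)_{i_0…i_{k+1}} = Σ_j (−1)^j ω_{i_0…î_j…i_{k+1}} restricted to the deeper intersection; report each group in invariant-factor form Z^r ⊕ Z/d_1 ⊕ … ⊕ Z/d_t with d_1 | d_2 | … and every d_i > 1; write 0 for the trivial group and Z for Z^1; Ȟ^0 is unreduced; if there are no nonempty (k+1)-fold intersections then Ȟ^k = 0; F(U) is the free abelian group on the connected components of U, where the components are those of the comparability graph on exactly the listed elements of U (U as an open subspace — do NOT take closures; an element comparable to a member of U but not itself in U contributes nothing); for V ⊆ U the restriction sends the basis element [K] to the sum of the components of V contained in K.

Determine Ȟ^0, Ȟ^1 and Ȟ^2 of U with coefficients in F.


nerve simplices:
  V12={t} V14={r} V23={q} V34={v}
components per intersection:
  V1: {r} {t} {x}
  V2: {q} {t,w,y}
  V3: {p,v} {q} {s}
  V4: {r} {u} {v}
  V12: {t}
  V14: {r}
  V23: {q}
  V34: {v}
C dims 11,4; δ0: rk 4, SNF 1^4
degree 0: 11−4−0 = 7 → Ȟ^0 ≅ Z^7
degree 1: 4−0−4 = 0 → Ȟ^1 ≅ 0
degree 2: 0−0−0 = 0 → Ȟ^2 ≅ 0

Ȟ^0 = Z^7, Ȟ^1 = 0, Ȟ^2 = 0


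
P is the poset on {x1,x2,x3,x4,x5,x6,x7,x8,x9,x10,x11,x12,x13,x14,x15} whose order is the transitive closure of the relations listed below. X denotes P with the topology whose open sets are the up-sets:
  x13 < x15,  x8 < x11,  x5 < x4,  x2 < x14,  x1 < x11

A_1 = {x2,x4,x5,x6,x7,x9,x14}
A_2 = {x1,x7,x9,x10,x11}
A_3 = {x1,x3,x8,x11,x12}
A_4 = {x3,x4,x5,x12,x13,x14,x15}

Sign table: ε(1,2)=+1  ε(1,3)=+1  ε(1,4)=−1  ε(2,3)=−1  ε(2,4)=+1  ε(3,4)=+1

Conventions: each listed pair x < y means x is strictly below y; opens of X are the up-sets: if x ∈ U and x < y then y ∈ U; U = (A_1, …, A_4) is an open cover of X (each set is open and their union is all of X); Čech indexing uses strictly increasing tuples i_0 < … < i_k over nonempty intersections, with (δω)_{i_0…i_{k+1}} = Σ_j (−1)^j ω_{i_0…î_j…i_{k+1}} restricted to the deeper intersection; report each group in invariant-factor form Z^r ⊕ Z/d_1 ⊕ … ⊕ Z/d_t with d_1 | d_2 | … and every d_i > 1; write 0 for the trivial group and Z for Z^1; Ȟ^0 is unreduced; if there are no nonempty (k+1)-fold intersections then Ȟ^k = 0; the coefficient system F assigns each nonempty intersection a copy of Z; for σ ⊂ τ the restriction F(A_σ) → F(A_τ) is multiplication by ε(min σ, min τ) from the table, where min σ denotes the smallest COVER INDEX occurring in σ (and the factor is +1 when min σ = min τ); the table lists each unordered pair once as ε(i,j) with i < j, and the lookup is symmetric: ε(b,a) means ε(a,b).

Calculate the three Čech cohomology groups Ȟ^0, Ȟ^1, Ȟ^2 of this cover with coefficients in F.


nerve simplices:
  A12={x7,x9} A14={x4,x5,x14} A23={x1,x11} A34={x3,x12}
C dims 4,4; δ0: rk 3, SNF 1^3
degree 0: 4−3−0 = 1 → Ȟ^0 ≅ Z
degree 1: 4−0−3 = 1 → Ȟ^1 ≅ Z
degree 2: 0−0−0 = 0 → Ȟ^2 ≅ 0

Ȟ^0 = Z; Ȟ^1 = Z; Ȟ^2 = 0


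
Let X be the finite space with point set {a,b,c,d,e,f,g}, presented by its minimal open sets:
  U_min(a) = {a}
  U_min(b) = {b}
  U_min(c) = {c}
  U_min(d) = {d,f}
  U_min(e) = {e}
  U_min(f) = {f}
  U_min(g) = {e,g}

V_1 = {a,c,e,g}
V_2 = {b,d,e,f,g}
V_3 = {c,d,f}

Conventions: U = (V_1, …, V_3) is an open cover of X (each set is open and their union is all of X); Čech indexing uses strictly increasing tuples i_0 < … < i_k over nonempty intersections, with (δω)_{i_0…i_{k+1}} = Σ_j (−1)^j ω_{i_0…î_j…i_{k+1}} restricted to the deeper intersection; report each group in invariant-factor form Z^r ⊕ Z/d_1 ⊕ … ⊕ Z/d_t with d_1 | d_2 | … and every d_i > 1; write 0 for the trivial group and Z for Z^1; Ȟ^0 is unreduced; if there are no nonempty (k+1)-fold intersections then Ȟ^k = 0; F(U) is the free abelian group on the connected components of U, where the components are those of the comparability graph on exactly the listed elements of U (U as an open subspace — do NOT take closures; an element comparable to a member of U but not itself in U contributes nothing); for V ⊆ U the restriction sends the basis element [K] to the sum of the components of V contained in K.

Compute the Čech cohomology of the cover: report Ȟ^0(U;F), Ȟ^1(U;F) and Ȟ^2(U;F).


nonempty overlaps:
  V12={e,g} V13={c} V23={d,f}
components per intersection:
  V1: {a} {c} {e,g}
  V2: {b} {d,f} {e,g}
  V3: {c} {d,f}
  V12: {e,g}
  V13: {c}
  V23: {d,f}
C dims 8,3; δ0: rk 3, SNF 1^3
degree 0: 8−3−0 = 5 → Ȟ^0 ≅ Z^5
degree 1: 3−0−3 = 0 → Ȟ^1 ≅ 0
degree 2: 0−0−0 = 0 → Ȟ^2 ≅ 0

Ȟ^0 ≅ Z^5, Ȟ^1 ≅ 0 and Ȟ^2 ≅ 0


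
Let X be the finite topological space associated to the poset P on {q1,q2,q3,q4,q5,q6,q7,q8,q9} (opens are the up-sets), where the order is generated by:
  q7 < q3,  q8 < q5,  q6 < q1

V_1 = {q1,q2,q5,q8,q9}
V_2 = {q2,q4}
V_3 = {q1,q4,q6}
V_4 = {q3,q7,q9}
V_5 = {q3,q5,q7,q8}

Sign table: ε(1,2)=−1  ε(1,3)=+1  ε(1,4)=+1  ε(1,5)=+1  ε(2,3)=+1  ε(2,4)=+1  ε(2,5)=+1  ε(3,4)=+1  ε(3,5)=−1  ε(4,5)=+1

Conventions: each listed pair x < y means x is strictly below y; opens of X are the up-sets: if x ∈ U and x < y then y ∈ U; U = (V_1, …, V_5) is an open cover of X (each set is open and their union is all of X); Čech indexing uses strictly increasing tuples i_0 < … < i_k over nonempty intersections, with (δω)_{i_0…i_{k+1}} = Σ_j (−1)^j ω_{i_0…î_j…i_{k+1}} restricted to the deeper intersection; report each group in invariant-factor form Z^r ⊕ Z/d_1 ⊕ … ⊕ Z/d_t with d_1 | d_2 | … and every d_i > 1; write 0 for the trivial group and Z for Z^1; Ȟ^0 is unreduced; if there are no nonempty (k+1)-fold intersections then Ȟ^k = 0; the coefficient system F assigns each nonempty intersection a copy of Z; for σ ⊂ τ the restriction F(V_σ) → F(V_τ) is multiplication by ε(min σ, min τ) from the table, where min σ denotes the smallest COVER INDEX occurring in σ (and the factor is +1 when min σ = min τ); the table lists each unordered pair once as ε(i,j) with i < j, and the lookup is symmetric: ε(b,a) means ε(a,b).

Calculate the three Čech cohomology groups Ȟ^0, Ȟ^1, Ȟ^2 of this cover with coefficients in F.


cover nerve:
  V12={q2} V13={q1} V14={q9} V15={q5,q8} V23={q4} V45={q3,q7}
C dims 5,6; δ0: rk 5, SNF 1^4·2
Ȟ^0: (5−5)−0=0 ⇒ 0
Ȟ^1: (6−0)−5=1 plus torsion [2] ⇒ Z ⊕ Z/2
Ȟ^2: (0−0)−0=0 ⇒ 0

Ȟ^0 ≅ 0,  Ȟ^1 ≅ Z ⊕ Z/2,  Ȟ^2 ≅ 0


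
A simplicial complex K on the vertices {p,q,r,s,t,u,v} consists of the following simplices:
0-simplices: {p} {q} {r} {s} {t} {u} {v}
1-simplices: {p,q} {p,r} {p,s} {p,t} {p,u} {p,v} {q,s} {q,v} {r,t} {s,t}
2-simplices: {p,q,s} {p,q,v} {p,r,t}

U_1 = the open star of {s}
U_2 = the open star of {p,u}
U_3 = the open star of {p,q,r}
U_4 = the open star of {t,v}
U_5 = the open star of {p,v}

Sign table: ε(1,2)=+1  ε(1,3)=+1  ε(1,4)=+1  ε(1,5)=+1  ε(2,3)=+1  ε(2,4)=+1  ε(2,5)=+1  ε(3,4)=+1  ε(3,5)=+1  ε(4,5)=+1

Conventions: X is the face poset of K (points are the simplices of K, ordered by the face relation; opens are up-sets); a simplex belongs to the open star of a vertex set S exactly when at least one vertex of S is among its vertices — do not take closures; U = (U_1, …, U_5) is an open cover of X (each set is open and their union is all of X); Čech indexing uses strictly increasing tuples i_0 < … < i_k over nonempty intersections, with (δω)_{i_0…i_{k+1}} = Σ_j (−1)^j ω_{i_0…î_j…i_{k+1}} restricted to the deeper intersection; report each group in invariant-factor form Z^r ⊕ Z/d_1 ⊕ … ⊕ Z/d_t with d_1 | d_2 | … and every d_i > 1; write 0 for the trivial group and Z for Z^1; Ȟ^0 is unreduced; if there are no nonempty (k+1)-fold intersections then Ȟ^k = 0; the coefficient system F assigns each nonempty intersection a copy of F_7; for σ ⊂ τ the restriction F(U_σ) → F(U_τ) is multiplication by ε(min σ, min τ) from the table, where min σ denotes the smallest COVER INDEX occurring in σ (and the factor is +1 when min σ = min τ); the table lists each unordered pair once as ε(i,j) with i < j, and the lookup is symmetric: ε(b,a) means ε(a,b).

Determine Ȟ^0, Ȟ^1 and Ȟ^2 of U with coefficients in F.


Ȟ^0(U;F) ≅ Z/7, Ȟ^1(U;F) ≅ Z/7, Ȟ^2(U;F) ≅ 0

intersection data:
  U1={{s},{p,s},{q,s},{s,t},{p,q,s}} U2={{p},{u},{p,q},{p,r},{p,s},{p,t},{p,u},{p,v},{p,q,s},{p,q,v},{p,r,t}} U3={{p},{q},{r},{p,q},{p,r},{p,s},{p,t},{p,u},{p,v},{q,s},{q,v},{r,t},{p,q,s},{p,q,v},{p,r,t}} U4={{t},{v},{p,t},{p,v},{q,v},{r,t},{s,t},{p,q,v},{p,r,t}} U5={{p},{v},{p,q},{p,r},{p,s},{p,t},{p,u},{p,v},{q,v},{p,q,s},{p,q,v},{p,r,t}}
  U12={{p,s},{p,q,s}} U13={{p,s},{q,s},{p,q,s}} U14={{s,t}} U15={{p,s},{p,q,s}} U23={{p},{p,q},{p,r},{p,s},{p,t},{p,u},{p,v},{p,q,s},{p,q,v},{p,r,t}} U24={{p,t},{p,v},{p,q,v},{p,r,t}} U25={{p},{p,q},{p,r},{p,s},{p,t},{p,u},{p,v},{p,q,s},{p,q,v},{p,r,t}} U34={{p,t},{p,v},{q,v},{r,t},{p,q,v},{p,r,t}} U35={{p},{p,q},{p,r},{p,s},{p,t},{p,u},{p,v},{q,v},{p,q,s},{p,q,v},{p,r,t}} U45={{v},{p,t},{p,v},{q,v},{p,q,v},{p,r,t}}
  U123={{p,s},{p,q,s}} U125={{p,s},{p,q,s}} U135={{p,s},{p,q,s}} U234={{p,t},{p,v},{p,q,v},{p,r,t}} U235={{p},{p,q},{p,r},{p,s},{p,t},{p,u},{p,v},{p,q,s},{p,q,v},{p,r,t}} U245={{p,t},{p,v},{p,q,v},{p,r,t}} U345={{p,t},{p,v},{q,v},{p,q,v},{p,r,t}}
  U1235={{p,s},{p,q,s}} U2345={{p,t},{p,v},{p,q,v},{p,r,t}}
C dims 5,10,7,2; δ0: rk_F7 4; δ1: rk_F7 5; δ2: rk_F7 2
Ȟ^0 = (5 − 4) − 0 = 1, so Ȟ^0 ≅ Z/7
Ȟ^1 = (10 − 5) − 4 = 1, so Ȟ^1 ≅ Z/7
Ȟ^2 = (7 − 2) − 5 = 0, so Ȟ^2 ≅ 0


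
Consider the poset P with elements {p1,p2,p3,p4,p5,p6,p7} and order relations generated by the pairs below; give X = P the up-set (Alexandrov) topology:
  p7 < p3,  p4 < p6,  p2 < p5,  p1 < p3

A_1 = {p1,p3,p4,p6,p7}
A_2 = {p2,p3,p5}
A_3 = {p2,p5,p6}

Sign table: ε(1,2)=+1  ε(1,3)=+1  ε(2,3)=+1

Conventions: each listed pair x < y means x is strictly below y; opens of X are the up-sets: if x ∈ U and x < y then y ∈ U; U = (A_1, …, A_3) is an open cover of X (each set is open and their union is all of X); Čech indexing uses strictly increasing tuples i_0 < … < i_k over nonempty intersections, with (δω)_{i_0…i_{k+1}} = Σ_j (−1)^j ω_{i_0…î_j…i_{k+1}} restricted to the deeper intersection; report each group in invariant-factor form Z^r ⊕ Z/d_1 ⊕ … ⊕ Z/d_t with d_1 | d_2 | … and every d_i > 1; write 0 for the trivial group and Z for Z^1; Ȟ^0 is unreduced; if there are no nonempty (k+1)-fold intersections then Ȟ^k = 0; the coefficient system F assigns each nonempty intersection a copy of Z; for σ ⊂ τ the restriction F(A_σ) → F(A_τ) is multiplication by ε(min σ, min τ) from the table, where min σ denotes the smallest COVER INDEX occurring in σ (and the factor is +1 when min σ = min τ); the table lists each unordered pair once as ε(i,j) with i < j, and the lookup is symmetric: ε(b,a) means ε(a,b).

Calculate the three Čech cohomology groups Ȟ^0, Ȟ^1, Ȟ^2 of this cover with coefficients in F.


cover nerve:
  A12={p3} A13={p6} A23={p2,p5}
C dims 3,3; δ0: rk 2, SNF 1^2
Ȟ^0: (3−2)−0=1 ⇒ Z
Ȟ^1: (3−0)−2=1 ⇒ Z
Ȟ^2: (0−0)−0=0 ⇒ 0

Ȟ^0 = Z,  Ȟ^1 = Z,  Ȟ^2 = 0


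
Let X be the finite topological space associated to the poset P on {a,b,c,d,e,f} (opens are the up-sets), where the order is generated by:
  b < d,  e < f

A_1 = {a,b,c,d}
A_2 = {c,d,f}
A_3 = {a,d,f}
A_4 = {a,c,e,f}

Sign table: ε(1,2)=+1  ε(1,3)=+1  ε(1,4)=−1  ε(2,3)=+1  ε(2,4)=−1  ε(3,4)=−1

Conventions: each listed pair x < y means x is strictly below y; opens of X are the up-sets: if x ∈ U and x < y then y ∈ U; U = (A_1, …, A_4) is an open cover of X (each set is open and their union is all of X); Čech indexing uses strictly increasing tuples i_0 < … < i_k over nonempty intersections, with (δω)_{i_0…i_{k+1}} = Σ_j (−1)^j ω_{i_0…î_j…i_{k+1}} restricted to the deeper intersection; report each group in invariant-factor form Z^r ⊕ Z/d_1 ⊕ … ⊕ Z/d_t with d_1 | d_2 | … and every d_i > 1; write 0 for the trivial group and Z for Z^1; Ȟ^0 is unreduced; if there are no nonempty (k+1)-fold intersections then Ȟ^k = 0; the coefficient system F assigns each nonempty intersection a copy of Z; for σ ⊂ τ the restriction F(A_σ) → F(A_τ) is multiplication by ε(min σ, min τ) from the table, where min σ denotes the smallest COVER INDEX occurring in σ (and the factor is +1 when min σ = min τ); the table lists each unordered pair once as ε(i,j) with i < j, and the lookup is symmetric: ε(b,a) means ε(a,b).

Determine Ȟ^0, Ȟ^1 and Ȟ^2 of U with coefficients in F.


Ȟ^0 = Z, Ȟ^1 = 0 and Ȟ^2 = Z

nerve simplices:
  A12={c,d} A13={a,d} A14={a,c} A23={d,f} A24={c,f} A34={a,f}
  A123={d} A124={c} A134={a} A234={f}
C dims 4,6,4; δ0: rk 3, SNF 1^3; δ1: rk 3, SNF 1^3
degree 0: 4−3−0 = 1 → Ȟ^0 ≅ Z
degree 1: 6−3−3 = 0 → Ȟ^1 ≅ 0
degree 2: 4−0−3 = 1 → Ȟ^2 ≅ Z


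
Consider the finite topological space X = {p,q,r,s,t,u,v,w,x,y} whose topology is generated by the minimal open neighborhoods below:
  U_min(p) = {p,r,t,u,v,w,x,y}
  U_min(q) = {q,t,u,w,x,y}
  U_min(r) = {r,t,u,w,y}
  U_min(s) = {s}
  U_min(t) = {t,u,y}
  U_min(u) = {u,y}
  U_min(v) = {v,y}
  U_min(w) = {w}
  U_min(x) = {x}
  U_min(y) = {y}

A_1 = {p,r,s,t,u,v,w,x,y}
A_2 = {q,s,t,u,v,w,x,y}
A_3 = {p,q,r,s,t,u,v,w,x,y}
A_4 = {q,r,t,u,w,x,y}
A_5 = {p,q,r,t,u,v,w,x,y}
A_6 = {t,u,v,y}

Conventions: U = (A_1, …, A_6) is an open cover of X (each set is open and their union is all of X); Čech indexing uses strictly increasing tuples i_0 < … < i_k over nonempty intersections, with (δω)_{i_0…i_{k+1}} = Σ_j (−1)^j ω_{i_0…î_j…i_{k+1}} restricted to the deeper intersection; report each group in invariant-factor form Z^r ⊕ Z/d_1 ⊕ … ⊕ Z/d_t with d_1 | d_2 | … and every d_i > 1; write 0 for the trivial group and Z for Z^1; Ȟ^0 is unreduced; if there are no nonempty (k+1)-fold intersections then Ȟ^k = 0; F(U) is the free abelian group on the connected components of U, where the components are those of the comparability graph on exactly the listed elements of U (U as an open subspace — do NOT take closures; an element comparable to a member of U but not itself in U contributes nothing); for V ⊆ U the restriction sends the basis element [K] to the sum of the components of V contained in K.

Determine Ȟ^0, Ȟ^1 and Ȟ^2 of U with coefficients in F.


Ȟ^0 = Z^2; Ȟ^1 = 0; Ȟ^2 = 0

nonempty intersections:
  A12={s,t,u,v,w,x,y} A13={p,r,s,t,u,v,w,x,y} A14={r,t,u,w,x,y} A15={p,r,t,u,v,w,x,y} A16={t,u,v,y} A23={q,s,t,u,v,w,x,y} A24={q,t,u,w,x,y} A25={q,t,u,v,w,x,y} A26={t,u,v,y} A34={q,r,t,u,w,x,y} A35={p,q,r,t,u,v,w,x,y} A36={t,u,v,y} A45={q,r,t,u,w,x,y} A46={t,u,y} A56={t,u,v,y}
  A123={s,t,u,v,w,x,y} A124={t,u,w,x,y} A125={t,u,v,w,x,y} A126={t,u,v,y} A134={r,t,u,w,x,y} A135={p,r,t,u,v,w,x,y} A136={t,u,v,y} A145={r,t,u,w,x,y} A146={t,u,y} A156={t,u,v,y} A234={q,t,u,w,x,y} A235={q,t,u,v,w,x,y} A236={t,u,v,y} A245={q,t,u,w,x,y} A246={t,u,y} A256={t,u,v,y} A345={q,r,t,u,w,x,y} A346={t,u,y} A356={t,u,v,y} A456={t,u,y}
  A1234={t,u,w,x,y} A1235={t,u,v,w,x,y} A1236={t,u,v,y} A1245={t,u,w,x,y} A1246={t,u,y} A1256={t,u,v,y} A1345={r,t,u,w,x,y} A1346={t,u,y} A1356={t,u,v,y} A1456={t,u,y} A2345={q,t,u,w,x,y} A2346={t,u,y} A2356={t,u,v,y} A2456={t,u,y} A3456={t,u,y}
  A12345={t,u,w,x,y} A12346={t,u,y} A12356={t,u,v,y} A12456={t,u,y} A13456={t,u,y} A23456={t,u,y}
  A123456={t,u,y}
components per intersection:
  A1: {p,r,t,u,v,w,x,y} {s}
  A2: {q,t,u,v,w,x,y} {s}
  A3: {p,q,r,t,u,v,w,x,y} {s}
  A4: {q,r,t,u,w,x,y}
  A5: {p,q,r,t,u,v,w,x,y}
  A6: {t,u,v,y}
  A12: {s} {t,u,v,y} {w} {x}
  A13: {p,r,t,u,v,w,x,y} {s}
  A14: {r,t,u,w,y} {x}
  A15: {p,r,t,u,v,w,x,y}
  A16: {t,u,v,y}
  A23: {q,t,u,v,w,x,y} {s}
  A24: {q,t,u,w,x,y}
  A25: {q,t,u,v,w,x,y}
  A26: {t,u,v,y}
  A34: {q,r,t,u,w,x,y}
  A35: {p,q,r,t,u,v,w,x,y}
  A36: {t,u,v,y}
  A45: {q,r,t,u,w,x,y}
  A46: {t,u,y}
  A56: {t,u,v,y}
  A123: {s} {t,u,v,y} {w} {x}
  A124: {t,u,y} {w} {x}
  A125: {t,u,v,y} {w} {x}
  A126: {t,u,v,y}
  A134: {r,t,u,w,y} {x}
  A135: {p,r,t,u,v,w,x,y}
  A136: {t,u,v,y}
  A145: {r,t,u,w,y} {x}
  A146: {t,u,y}
  A156: {t,u,v,y}
  A234: {q,t,u,w,x,y}
  A235: {q,t,u,v,w,x,y}
  A236: {t,u,v,y}
  A245: {q,t,u,w,x,y}
  A246: {t,u,y}
  A256: {t,u,v,y}
  A345: {q,r,t,u,w,x,y}
  A346: {t,u,y}
  A356: {t,u,v,y}
  A456: {t,u,y}
  A1234: {t,u,y} {w} {x}
  A1235: {t,u,v,y} {w} {x}
  A1236: {t,u,v,y}
  A1245: {t,u,y} {w} {x}
  A1246: {t,u,y}
  A1256: {t,u,v,y}
  A1345: {r,t,u,w,y} {x}
  A1346: {t,u,y}
  A1356: {t,u,v,y}
  A1456: {t,u,y}
  A2345: {q,t,u,w,x,y}
  A2346: {t,u,y}
  A2356: {t,u,v,y}
  A2456: {t,u,y}
  A3456: {t,u,y}
  A12345: {t,u,y} {w} {x}
  A12346: {t,u,y}
  A12356: {t,u,v,y}
  A12456: {t,u,y}
  A13456: {t,u,y}
  A23456: {t,u,y}
  A123456: {t,u,y}
C dims 9,21,29,22; δ0: rk 7, SNF 1^7; δ1: rk 14, SNF 1^14; δ2: rk 15, SNF 1^15
Ȟ^0: (9−7)−0=2 ⇒ Z^2
Ȟ^1: (21−14)−7=0 ⇒ 0
Ȟ^2: (29−15)−14=0 ⇒ 0


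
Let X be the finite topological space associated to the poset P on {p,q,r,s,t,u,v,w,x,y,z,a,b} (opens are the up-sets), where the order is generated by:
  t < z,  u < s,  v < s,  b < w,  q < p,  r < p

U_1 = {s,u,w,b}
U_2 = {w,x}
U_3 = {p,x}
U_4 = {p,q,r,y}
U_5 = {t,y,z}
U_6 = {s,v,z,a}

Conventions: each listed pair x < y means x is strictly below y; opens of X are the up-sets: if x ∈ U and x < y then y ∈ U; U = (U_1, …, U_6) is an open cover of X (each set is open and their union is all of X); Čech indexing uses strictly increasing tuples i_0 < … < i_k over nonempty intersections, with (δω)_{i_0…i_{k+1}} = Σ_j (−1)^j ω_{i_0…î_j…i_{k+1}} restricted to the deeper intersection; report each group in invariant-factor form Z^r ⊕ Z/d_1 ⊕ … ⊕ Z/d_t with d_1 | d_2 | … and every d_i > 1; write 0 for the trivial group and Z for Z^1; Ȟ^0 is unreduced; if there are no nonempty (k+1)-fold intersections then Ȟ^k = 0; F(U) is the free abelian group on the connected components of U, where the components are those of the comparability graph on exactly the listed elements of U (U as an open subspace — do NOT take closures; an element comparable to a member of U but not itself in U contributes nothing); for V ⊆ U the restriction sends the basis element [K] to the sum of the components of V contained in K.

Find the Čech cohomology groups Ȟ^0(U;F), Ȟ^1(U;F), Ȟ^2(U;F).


cover nerve:
  U12={w} U16={s} U23={x} U34={p} U45={y} U56={z}
components per intersection:
  U1: {s,u} {w,b}
  U2: {w} {x}
  U3: {p} {x}
  U4: {p,q,r} {y}
  U5: {t,z} {y}
  U6: {s,v} {z} {a}
  U12: {w}
  U16: {s}
  U23: {x}
  U34: {p}
  U45: {y}
  U56: {z}
C dims 13,6; δ0: rk 6, SNF 1^6
Ȟ^0: (13−6)−0=7 ⇒ Z^7
Ȟ^1: (6−0)−6=0 ⇒ 0
Ȟ^2: (0−0)−0=0 ⇒ 0

Ȟ^0 ≅ Z^7, Ȟ^1 ≅ 0 and Ȟ^2 ≅ 0


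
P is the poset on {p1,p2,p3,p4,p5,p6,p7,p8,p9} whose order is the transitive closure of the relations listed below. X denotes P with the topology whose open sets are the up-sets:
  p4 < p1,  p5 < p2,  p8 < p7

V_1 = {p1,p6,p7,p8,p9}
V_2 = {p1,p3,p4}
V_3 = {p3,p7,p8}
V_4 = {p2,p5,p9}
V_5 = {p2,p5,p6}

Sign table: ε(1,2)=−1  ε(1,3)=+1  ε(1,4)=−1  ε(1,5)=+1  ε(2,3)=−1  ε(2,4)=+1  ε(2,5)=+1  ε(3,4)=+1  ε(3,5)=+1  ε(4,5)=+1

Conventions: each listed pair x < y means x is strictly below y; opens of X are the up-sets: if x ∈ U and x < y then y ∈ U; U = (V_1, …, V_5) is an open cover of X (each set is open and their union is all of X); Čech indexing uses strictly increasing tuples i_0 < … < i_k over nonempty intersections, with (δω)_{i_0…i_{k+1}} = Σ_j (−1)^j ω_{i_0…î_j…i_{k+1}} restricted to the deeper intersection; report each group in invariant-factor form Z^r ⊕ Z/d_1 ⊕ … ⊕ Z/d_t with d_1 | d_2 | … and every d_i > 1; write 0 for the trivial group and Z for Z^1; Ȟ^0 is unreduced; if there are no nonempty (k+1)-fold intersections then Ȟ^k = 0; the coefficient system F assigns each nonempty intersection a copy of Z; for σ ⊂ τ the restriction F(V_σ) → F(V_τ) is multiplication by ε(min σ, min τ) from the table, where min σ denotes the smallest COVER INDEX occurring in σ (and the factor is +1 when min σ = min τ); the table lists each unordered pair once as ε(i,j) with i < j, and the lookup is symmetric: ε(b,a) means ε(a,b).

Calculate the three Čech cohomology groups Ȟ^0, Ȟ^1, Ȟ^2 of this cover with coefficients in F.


Ȟ^0 = 0,  Ȟ^1 = Z ⊕ Z/2,  Ȟ^2 = 0

cover nerve:
  V12={p1} V13={p7,p8} V14={p9} V15={p6} V23={p3} V45={p2,p5}
C dims 5,6; δ0: rk 5, SNF 1^4·2
Ȟ^0: (5−5)−0=0 ⇒ 0
Ȟ^1: (6−0)−5=1 plus torsion [2] ⇒ Z ⊕ Z/2
Ȟ^2: (0−0)−0=0 ⇒ 0


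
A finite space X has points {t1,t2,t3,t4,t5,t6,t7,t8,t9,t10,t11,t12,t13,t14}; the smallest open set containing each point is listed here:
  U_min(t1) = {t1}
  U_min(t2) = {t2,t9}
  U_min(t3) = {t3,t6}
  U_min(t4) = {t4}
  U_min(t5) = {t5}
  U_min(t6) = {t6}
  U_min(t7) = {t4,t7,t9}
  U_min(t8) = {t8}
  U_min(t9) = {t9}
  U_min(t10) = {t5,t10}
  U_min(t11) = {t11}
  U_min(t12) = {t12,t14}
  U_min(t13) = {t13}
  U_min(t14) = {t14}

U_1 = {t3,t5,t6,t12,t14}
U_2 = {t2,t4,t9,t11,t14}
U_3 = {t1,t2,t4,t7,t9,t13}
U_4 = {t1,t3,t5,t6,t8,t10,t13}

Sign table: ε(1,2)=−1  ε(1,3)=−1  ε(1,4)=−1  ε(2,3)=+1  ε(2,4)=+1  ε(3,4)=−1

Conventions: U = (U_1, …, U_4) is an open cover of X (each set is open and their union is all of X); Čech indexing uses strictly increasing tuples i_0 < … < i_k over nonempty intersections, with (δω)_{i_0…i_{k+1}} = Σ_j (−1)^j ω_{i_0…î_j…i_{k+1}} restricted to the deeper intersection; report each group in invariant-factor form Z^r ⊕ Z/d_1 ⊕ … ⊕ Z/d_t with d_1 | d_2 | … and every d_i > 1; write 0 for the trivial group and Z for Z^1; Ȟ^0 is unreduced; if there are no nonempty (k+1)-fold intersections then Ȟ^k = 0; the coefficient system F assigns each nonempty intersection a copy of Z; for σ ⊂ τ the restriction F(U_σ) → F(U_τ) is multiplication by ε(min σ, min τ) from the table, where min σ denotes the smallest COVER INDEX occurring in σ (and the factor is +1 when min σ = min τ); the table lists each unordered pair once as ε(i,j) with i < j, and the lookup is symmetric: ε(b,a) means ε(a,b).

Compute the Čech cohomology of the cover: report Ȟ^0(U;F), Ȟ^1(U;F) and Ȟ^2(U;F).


Ȟ^0 = 0, Ȟ^1 = Z/2 and Ȟ^2 = 0

nonempty intersections:
  U12={t14} U14={t3,t5,t6} U23={t2,t4,t9} U34={t1,t13}
C dims 4,4; δ0: rk 4, SNF 1^3·2
Ȟ^0: (4−4)−0=0 ⇒ 0
Ȟ^1: (4−0)−4=0 plus torsion [2] ⇒ Z/2
Ȟ^2: (0−0)−0=0 ⇒ 0


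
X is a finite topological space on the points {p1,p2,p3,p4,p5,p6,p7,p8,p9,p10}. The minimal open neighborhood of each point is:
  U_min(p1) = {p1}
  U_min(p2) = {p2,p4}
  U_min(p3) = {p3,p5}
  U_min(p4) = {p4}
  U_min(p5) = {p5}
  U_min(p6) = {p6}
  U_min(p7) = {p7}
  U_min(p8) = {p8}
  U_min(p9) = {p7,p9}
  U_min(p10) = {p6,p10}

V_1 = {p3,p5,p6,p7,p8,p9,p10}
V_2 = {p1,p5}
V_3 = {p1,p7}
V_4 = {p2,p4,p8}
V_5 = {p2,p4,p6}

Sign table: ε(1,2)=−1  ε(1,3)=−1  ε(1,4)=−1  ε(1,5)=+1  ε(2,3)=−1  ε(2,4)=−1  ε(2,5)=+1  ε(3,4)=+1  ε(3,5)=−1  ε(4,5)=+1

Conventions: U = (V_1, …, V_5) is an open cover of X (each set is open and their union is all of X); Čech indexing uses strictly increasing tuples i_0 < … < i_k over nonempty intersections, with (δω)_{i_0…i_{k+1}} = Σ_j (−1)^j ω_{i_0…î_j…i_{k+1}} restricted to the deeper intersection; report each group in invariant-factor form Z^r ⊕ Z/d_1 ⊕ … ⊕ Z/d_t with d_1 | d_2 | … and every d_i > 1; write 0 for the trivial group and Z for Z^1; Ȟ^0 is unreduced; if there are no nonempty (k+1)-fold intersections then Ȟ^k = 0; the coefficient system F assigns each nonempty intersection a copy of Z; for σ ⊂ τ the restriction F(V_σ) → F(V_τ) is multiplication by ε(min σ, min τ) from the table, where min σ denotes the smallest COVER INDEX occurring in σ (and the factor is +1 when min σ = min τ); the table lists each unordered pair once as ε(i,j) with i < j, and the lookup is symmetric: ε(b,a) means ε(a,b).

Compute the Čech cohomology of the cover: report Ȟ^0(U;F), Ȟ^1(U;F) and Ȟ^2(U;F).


Ȟ^0(U;F) ≅ 0; Ȟ^1(U;F) ≅ Z ⊕ Z/2; Ȟ^2(U;F) ≅ 0

intersection data:
  V12={p5} V13={p7} V14={p8} V15={p6} V23={p1} V45={p2,p4}
C dims 5,6; δ0: rk 5, SNF 1^4·2
Ȟ^0 = (5 − 5) − 0 = 0, so Ȟ^0 ≅ 0
Ȟ^1 = (6 − 0) − 5 = 1 plus torsion [2], so Ȟ^1 ≅ Z ⊕ Z/2
Ȟ^2 = (0 − 0) − 0 = 0, so Ȟ^2 ≅ 0


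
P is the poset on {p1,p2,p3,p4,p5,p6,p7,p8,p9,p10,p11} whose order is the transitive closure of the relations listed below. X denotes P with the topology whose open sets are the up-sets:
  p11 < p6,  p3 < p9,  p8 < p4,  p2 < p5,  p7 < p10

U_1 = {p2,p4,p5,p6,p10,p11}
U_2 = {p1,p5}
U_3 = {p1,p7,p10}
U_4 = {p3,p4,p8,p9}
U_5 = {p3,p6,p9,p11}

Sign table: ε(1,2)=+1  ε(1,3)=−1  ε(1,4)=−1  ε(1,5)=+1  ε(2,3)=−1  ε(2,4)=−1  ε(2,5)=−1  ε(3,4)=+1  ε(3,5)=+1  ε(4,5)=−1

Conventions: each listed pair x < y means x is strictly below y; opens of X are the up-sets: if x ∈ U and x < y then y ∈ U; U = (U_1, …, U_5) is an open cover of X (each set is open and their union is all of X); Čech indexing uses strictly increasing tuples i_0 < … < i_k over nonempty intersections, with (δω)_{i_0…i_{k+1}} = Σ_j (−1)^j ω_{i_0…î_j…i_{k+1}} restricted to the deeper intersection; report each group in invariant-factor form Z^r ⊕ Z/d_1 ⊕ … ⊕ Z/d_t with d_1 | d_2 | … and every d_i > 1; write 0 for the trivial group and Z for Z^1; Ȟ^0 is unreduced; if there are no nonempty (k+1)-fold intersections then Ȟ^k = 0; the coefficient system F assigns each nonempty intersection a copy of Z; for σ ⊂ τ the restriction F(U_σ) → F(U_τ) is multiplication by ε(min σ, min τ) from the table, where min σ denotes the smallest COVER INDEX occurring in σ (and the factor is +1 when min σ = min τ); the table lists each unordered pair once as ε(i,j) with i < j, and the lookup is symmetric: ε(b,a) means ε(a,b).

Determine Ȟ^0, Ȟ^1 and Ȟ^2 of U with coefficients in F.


Ȟ^0(U;F) ≅ Z, Ȟ^1(U;F) ≅ Z^2 and Ȟ^2(U;F) ≅ 0

nonempty overlaps:
  U12={p5} U13={p10} U14={p4} U15={p6,p11} U23={p1} U45={p3,p9}
C dims 5,6; δ0: rk 4, SNF 1^4
degree 0: 5−4−0 = 1 → Ȟ^0 ≅ Z
degree 1: 6−0−4 = 2 → Ȟ^1 ≅ Z^2
degree 2: 0−0−0 = 0 → Ȟ^2 ≅ 0


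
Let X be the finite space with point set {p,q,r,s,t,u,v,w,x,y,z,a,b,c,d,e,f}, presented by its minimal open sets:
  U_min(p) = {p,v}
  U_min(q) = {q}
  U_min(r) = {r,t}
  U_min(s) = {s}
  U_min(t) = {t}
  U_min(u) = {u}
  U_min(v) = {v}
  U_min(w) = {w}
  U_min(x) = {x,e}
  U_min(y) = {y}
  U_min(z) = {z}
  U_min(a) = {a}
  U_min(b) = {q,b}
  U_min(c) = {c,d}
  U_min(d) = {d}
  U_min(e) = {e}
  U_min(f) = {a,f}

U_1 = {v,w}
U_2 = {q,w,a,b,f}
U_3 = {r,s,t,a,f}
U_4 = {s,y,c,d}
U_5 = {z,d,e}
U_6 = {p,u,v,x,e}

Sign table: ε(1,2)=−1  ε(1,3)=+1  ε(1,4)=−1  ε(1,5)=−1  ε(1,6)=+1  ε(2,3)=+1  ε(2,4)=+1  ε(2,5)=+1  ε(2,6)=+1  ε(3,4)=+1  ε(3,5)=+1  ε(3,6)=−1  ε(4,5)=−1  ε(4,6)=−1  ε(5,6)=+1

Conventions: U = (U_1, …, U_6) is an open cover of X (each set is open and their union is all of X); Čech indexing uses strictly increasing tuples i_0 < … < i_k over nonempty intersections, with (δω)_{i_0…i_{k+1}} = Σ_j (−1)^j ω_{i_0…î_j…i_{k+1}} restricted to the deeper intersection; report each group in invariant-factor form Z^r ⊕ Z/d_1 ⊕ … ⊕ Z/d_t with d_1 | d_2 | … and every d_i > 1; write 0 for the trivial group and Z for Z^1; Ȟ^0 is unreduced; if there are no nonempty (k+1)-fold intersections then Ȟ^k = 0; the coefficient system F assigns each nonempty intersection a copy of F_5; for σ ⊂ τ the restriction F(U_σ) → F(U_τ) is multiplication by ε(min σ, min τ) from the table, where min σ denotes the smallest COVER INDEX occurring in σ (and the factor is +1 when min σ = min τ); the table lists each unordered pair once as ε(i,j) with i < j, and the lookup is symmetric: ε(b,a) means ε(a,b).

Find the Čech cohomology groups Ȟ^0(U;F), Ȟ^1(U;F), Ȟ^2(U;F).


nerve simplices:
  U12={w} U16={v} U23={a,f} U34={s} U45={d} U56={e}
C dims 6,6; δ0: rk_F5 5
degree 0: 6−5−0 = 1 → Ȟ^0 ≅ Z/5
degree 1: 6−0−5 = 1 → Ȟ^1 ≅ Z/5
degree 2: 0−0−0 = 0 → Ȟ^2 ≅ 0

Ȟ^0 ≅ Z/5,  Ȟ^1 ≅ Z/5,  Ȟ^2 ≅ 0


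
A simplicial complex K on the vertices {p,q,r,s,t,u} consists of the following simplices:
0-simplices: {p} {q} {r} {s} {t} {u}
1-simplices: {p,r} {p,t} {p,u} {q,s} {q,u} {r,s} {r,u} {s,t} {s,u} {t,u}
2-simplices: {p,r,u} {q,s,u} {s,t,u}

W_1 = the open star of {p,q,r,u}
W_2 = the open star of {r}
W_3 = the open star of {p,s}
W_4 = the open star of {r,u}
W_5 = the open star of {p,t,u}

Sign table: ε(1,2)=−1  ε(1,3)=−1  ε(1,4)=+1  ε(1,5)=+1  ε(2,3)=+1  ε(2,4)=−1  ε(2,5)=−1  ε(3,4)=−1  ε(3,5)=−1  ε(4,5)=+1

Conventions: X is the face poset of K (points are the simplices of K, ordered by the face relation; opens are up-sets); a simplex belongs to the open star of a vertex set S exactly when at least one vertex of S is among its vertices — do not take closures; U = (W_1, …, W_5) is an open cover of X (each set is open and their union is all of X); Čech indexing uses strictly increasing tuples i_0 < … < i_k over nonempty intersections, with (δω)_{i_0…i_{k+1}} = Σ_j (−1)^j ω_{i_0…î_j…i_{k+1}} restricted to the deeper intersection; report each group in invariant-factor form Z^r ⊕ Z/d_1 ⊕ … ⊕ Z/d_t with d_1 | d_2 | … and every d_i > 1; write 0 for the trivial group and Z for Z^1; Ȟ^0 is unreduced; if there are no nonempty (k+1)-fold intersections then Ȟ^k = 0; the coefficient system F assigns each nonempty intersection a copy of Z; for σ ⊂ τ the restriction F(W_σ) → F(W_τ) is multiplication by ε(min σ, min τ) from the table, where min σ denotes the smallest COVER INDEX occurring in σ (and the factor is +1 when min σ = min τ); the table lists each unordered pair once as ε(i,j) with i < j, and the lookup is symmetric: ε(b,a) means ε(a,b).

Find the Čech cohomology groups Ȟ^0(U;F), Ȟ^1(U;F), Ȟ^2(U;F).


Ȟ^0 ≅ Z, Ȟ^1 ≅ 0 and Ȟ^2 ≅ 0

nonempty intersections:
  W1={{p},{q},{r},{u},{p,r},{p,t},{p,u},{q,s},{q,u},{r,s},{r,u},{s,u},{t,u},{p,r,u},{q,s,u},{s,t,u}} W2={{r},{p,r},{r,s},{r,u},{p,r,u}} W3={{p},{s},{p,r},{p,t},{p,u},{q,s},{r,s},{s,t},{s,u},{p,r,u},{q,s,u},{s,t,u}} W4={{r},{u},{p,r},{p,u},{q,u},{r,s},{r,u},{s,u},{t,u},{p,r,u},{q,s,u},{s,t,u}} W5={{p},{t},{u},{p,r},{p,t},{p,u},{q,u},{r,u},{s,t},{s,u},{t,u},{p,r,u},{q,s,u},{s,t,u}}
  W12={{r},{p,r},{r,s},{r,u},{p,r,u}} W13={{p},{p,r},{p,t},{p,u},{q,s},{r,s},{s,u},{p,r,u},{q,s,u},{s,t,u}} W14={{r},{u},{p,r},{p,u},{q,u},{r,s},{r,u},{s,u},{t,u},{p,r,u},{q,s,u},{s,t,u}} W15={{p},{u},{p,r},{p,t},{p,u},{q,u},{r,u},{s,u},{t,u},{p,r,u},{q,s,u},{s,t,u}} W23={{p,r},{r,s},{p,r,u}} W24={{r},{p,r},{r,s},{r,u},{p,r,u}} W25={{p,r},{r,u},{p,r,u}} W34={{p,r},{p,u},{r,s},{s,u},{p,r,u},{q,s,u},{s,t,u}} W35={{p},{p,r},{p,t},{p,u},{s,t},{s,u},{p,r,u},{q,s,u},{s,t,u}} W45={{u},{p,r},{p,u},{q,u},{r,u},{s,u},{t,u},{p,r,u},{q,s,u},{s,t,u}}
  W123={{p,r},{r,s},{p,r,u}} W124={{r},{p,r},{r,s},{r,u},{p,r,u}} W125={{p,r},{r,u},{p,r,u}} W134={{p,r},{p,u},{r,s},{s,u},{p,r,u},{q,s,u},{s,t,u}} W135={{p},{p,r},{p,t},{p,u},{s,u},{p,r,u},{q,s,u},{s,t,u}} W145={{u},{p,r},{p,u},{q,u},{r,u},{s,u},{t,u},{p,r,u},{q,s,u},{s,t,u}} W234={{p,r},{r,s},{p,r,u}} W235={{p,r},{p,r,u}} W245={{p,r},{r,u},{p,r,u}} W345={{p,r},{p,u},{s,u},{p,r,u},{q,s,u},{s,t,u}}
  W1234={{p,r},{r,s},{p,r,u}} W1235={{p,r},{p,r,u}} W1245={{p,r},{r,u},{p,r,u}} W1345={{p,r},{p,u},{s,u},{p,r,u},{q,s,u},{s,t,u}} W2345={{p,r},{p,r,u}}
  W12345={{p,r},{p,r,u}}
C dims 5,10,10,5; δ0: rk 4, SNF 1^4; δ1: rk 6, SNF 1^6; δ2: rk 4, SNF 1^4
Ȟ^0: (5−4)−0=1 ⇒ Z
Ȟ^1: (10−6)−4=0 ⇒ 0
Ȟ^2: (10−4)−6=0 ⇒ 0


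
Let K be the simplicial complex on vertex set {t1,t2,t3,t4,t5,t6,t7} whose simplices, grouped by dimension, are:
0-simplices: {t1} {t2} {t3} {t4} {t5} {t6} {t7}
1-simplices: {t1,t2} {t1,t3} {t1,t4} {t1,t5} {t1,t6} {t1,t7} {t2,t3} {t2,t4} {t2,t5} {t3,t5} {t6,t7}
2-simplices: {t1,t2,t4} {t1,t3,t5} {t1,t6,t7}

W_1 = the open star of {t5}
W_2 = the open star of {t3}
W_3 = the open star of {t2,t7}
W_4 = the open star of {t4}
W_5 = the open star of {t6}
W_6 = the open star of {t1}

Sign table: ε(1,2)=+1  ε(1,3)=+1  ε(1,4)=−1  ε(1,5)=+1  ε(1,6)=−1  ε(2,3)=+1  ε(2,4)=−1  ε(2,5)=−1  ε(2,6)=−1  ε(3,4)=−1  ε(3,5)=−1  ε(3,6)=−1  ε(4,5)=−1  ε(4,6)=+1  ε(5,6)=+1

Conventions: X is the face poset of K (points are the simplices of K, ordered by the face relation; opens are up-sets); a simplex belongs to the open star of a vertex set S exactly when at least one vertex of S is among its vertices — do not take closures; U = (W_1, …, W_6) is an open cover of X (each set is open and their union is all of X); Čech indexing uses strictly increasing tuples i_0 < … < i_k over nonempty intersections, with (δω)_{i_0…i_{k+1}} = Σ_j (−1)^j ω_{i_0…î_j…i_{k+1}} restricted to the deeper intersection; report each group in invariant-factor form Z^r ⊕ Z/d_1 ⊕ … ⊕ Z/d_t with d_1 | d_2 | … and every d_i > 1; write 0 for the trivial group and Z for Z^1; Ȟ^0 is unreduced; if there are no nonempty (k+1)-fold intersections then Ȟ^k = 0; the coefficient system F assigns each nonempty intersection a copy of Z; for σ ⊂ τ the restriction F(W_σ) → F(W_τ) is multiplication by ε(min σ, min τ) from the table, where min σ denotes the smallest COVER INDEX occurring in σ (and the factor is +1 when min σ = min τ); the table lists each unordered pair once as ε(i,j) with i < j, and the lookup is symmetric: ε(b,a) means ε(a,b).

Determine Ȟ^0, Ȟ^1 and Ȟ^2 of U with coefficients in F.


Ȟ^0(U;F) ≅ Z, Ȟ^1(U;F) ≅ Z^2, Ȟ^2(U;F) ≅ 0

nonempty overlaps:
  W1={{t5},{t1,t5},{t2,t5},{t3,t5},{t1,t3,t5}} W2={{t3},{t1,t3},{t2,t3},{t3,t5},{t1,t3,t5}} W3={{t2},{t7},{t1,t2},{t1,t7},{t2,t3},{t2,t4},{t2,t5},{t6,t7},{t1,t2,t4},{t1,t6,t7}} W4={{t4},{t1,t4},{t2,t4},{t1,t2,t4}} W5={{t6},{t1,t6},{t6,t7},{t1,t6,t7}} W6={{t1},{t1,t2},{t1,t3},{t1,t4},{t1,t5},{t1,t6},{t1,t7},{t1,t2,t4},{t1,t3,t5},{t1,t6,t7}}
  W12={{t3,t5},{t1,t3,t5}} W13={{t2,t5}} W16={{t1,t5},{t1,t3,t5}} W23={{t2,t3}} W26={{t1,t3},{t1,t3,t5}} W34={{t2,t4},{t1,t2,t4}} W35={{t6,t7},{t1,t6,t7}} W36={{t1,t2},{t1,t7},{t1,t2,t4},{t1,t6,t7}} W46={{t1,t4},{t1,t2,t4}} W56={{t1,t6},{t1,t6,t7}}
  W126={{t1,t3,t5}} W346={{t1,t2,t4}} W356={{t1,t6,t7}}
C dims 6,10,3; δ0: rk 5, SNF 1^5; δ1: rk 3, SNF 1^3
degree 0: 6−5−0 = 1 → Ȟ^0 ≅ Z
degree 1: 10−3−5 = 2 → Ȟ^1 ≅ Z^2
degree 2: 3−0−3 = 0 → Ȟ^2 ≅ 0
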